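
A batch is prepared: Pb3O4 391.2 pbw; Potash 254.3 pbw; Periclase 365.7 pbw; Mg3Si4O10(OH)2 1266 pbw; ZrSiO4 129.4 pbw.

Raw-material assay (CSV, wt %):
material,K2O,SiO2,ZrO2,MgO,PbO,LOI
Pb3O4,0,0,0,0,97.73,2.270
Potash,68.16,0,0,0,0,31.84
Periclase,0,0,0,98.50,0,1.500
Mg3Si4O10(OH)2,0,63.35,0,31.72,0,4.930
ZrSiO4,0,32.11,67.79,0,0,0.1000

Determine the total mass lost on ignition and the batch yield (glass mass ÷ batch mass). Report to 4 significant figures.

Intermediates are displayed rounded to 4 significant figures in the working. Exact precision is maintained through the solve; each reported result takes a single rounding — all derived quantities, which include the five compositions, totals, ignition loss, yield, net glass mass, are rebuilt in exact precision, as quoted within the problem or answer text, from the weighed amounts on 2249 pbw of glass.
Ignition loss by material:
  Pb3O4: 391.2 × 0.02270 = 8.880 pbw
  Potash: 254.3 × 0.3184 = 80.97 pbw
  Periclase: 365.7 × 0.01500 = 5.486 pbw
  Mg3Si4O10(OH)2: 1266 × 0.04930 = 62.41 pbw
  ZrSiO4: 129.4 × 0.001000 = 0.1294 pbw
Total LOI = 157.9 pbw
Glass = batch − LOI = 2407 − 157.9 = 2249 pbw

LOI loss = 157.9 pbw; glass = 2249 pbw; yield = 93.44%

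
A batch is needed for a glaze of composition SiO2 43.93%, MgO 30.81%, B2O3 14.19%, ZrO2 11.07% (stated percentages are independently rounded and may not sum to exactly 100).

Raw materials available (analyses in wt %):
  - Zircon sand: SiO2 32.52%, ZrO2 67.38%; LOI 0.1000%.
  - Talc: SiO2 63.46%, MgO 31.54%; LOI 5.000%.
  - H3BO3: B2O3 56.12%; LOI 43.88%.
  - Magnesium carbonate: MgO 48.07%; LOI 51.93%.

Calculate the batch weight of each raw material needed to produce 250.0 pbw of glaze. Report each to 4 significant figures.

Each numeric step holds full float precision through the solve; mid-chain values are displayed rounded to 4 significant figures at each printed step; each reported figure is rounded a single time — all derived quantities (four oxide percentages, LOI, glass mass, the totals, the yield) are recomputed at exact precision from the batch weights at 250.0 pbw of glass, as given in problem or answer.
Target oxide masses per 250.0 pbw glaze:
  SiO2: 43.93% × 250.0 = 109.8 pbw
  MgO: 30.81% × 250.0 = 77.03 pbw
  B2O3: 14.19% × 250.0 = 35.48 pbw
  ZrO2: 11.07% × 250.0 = 27.68 pbw
Per-oxide balance check from the weights as reported, under the basis named above (every target is met by its sum exact up to rounding of places):
  SiO2: 41.07·0.3252 + 152.0·0.6346 = 109.8 pbw (target 109.8 pbw)
  MgO: 152.0·0.3154 + 60.49·0.4807 = 77.02 pbw (target 77.03 pbw)
  B2O3: 63.21·0.5612 = 35.47 pbw (target 35.48 pbw)
  ZrO2: 41.07·0.6738 = 27.67 pbw (target 27.68 pbw)
Auditing the glass mass value: batch total minus LOI = 250.0 pbw (summing oxide targets gives 250.0 pbw; against the stated basis, 250.0 pbw — a pure rounding effect).
Adding the batch up: Σ batch = 316.8 pbw; the LOI term Σ batch·LOI equals 66.79 pbw; yield = glass ÷ total batch = 78.92%.

Batch per 250.0 pbw glaze:
  Zircon sand: 41.07 pbw
  Talc: 152.0 pbw
  H3BO3: 63.21 pbw
  Magnesium carbonate: 60.49 pbw
Total batch = 316.8 pbw; LOI loss = 66.79 pbw; yield = 78.92%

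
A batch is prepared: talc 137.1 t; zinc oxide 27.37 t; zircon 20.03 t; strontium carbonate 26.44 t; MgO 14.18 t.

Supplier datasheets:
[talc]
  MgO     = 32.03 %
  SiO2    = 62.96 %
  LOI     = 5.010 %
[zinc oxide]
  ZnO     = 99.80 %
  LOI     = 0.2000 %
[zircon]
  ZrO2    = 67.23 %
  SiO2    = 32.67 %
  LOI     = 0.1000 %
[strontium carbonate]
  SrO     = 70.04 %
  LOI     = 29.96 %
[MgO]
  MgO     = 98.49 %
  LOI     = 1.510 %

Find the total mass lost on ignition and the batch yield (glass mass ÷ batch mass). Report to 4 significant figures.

Intermediates appear (rounded to 4 significant figures) in the working — every computation carries full precision end to end. Every reported figure undergoes a single rounding. The derived quantities, which include glass mass, LOI, the five compositions, totals, yield, are recomputed in exact precision, as they appear in the problem or the answer, from the weighed amounts per 210.0 t of glass.
Each material's LOI contribution:
  talc: 137.1 × 0.05010 = 6.869 t
  zinc oxide: 27.37 × 0.002000 = 0.05474 t
  zircon: 20.03 × 0.001000 = 0.02003 t
  strontium carbonate: 26.44 × 0.2996 = 7.921 t
  MgO: 14.18 × 0.01510 = 0.2141 t
Total LOI = 15.08 t
Glass = batch − LOI = 225.1 − 15.08 = 210.0 t

LOI loss = 15.08 t; glass = 210.0 t; yield = 93.30%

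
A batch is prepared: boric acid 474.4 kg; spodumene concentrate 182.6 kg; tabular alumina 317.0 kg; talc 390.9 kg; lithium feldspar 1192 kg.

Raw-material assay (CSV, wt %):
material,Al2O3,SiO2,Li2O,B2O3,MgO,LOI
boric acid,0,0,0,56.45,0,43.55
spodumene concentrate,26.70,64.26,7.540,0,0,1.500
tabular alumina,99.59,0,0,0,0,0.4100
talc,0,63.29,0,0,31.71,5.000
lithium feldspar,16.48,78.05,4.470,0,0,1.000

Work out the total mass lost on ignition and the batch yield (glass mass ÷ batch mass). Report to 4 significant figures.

LOI loss = 242.1 kg; glass = 2315 kg; yield = 90.53%

The intermediate values are displayed (rounded to 4 significant figures) in the working; the working math holds exact precision at every stage; every reported figure is rounded just once — the derived quantities are computed from the batch weights for 2315 kg of glass at full precision (the yield, the totals, ignition loss, five oxide percentages, glass mass) precisely as stated by the problem or the answer.
Loss on ignition, line by line:
  boric acid: 474.4 × 0.4355 = 206.6 kg
  spodumene concentrate: 182.6 × 0.01500 = 2.739 kg
  tabular alumina: 317.0 × 0.004100 = 1.300 kg
  talc: 390.9 × 0.05000 = 19.55 kg
  lithium feldspar: 1192 × 0.01000 = 11.92 kg
Total LOI = 242.1 kg
Glass = batch − LOI = 2557 − 242.1 = 2315 kg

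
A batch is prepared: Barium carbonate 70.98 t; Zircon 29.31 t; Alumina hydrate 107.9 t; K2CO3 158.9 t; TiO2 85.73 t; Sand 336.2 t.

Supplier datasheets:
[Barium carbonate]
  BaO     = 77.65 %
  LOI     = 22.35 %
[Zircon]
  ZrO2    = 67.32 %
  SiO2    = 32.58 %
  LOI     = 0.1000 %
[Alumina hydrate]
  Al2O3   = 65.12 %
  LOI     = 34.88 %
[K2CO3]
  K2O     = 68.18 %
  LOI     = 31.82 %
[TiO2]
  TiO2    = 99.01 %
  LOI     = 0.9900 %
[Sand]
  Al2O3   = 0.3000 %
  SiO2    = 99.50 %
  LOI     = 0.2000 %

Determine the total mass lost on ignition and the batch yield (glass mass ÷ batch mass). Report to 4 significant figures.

Values along the way are printed, with 4-significant-figure rounding, within the worked lines — each numeric step keeps full precision at every stage. Each reported number is rounded once only; the derived quantities are rebuilt from the weighed amounts at 683.4 t of glass in full precision (ignition loss, the yield, totals, net glass mass, the six compositions) as written in either problem or answer.
Each material's LOI contribution:
  Barium carbonate: 70.98 × 0.2235 = 15.86 t
  Zircon: 29.31 × 0.001000 = 0.02931 t
  Alumina hydrate: 107.9 × 0.3488 = 37.64 t
  K2CO3: 158.9 × 0.3182 = 50.56 t
  TiO2: 85.73 × 0.009900 = 0.8487 t
  Sand: 336.2 × 0.002000 = 0.6724 t
Total LOI = 105.6 t
Glass = batch − LOI = 789.0 − 105.6 = 683.4 t

LOI loss = 105.6 t; glass = 683.4 t; yield = 86.61%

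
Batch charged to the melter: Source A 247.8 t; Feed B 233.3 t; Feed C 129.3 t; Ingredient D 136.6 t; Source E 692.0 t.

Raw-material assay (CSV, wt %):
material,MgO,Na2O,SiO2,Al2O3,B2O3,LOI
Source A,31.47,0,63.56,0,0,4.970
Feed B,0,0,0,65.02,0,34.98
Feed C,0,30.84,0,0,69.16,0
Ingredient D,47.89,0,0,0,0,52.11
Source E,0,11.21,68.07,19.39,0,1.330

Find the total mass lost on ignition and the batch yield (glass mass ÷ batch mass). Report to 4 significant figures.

The working math holds exact precision through every step. The intermediate values are displayed (rounded to 4 significant digits) in the working. A single rounding completes every reported number. The derived quantities are recomputed using the weight values for 1265 t of glass at exact precision (ignition loss, net glass mass, five oxide percentages, the totals, the yield), as they appear in question or answer.
Per-material ignition loss:
  Source A: 247.8 × 0.04970 = 12.32 t
  Feed B: 233.3 × 0.3498 = 81.61 t
  Feed C: 129.3 × 0 = 0 t
  Ingredient D: 136.6 × 0.5211 = 71.18 t
  Source E: 692.0 × 0.01330 = 9.204 t
Total LOI = 174.3 t
Glass = batch − LOI = 1439 − 174.3 = 1265 t

LOI loss = 174.3 t; glass = 1265 t; yield = 87.89%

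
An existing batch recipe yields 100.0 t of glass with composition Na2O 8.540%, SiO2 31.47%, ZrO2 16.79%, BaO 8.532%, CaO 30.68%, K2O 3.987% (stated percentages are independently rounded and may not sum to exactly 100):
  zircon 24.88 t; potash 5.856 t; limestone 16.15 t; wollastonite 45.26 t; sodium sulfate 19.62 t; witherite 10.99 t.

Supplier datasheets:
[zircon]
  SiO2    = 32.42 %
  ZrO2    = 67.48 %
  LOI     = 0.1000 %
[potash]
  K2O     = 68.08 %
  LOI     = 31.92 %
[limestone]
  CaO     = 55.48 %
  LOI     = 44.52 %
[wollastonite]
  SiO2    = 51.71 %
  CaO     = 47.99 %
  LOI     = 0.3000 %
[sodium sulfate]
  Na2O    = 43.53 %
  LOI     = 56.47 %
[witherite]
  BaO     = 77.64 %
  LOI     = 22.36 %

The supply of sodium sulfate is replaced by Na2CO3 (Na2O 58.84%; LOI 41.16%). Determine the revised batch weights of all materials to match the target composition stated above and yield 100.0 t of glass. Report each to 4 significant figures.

Full float precision is maintained at each step; the intermediate values are printed (rounded to four significant figures) in the printout — exactly one rounding is applied to each reported figure. Derived quantities, including the totals, the yield, the six compositions, glass mass, LOI, are rebuilt using the weight values for 100.0 t of glass in full float precision, as given in question or answer.
The oxide mass targets at 100.0 t glass:
  Na2O: 8.540% × 100.0 = 8.540 t
  SiO2: 31.47% × 100.0 = 31.47 t
  ZrO2: 16.79% × 100.0 = 16.79 t
  BaO: 8.532% × 100.0 = 8.532 t
  CaO: 30.68% × 100.0 = 30.68 t
  K2O: 3.987% × 100.0 = 3.987 t
Oxide-by-oxide audit given the weights on record, on the stated basis (summed amounts equal target values given rounding of the digits):
  Na2O: 14.51·0.5884 = 8.538 t (target 8.540 t)
  SiO2: 24.88·0.3242 + 45.26·0.5171 = 31.47 t (target 31.47 t)
  ZrO2: 24.88·0.6748 = 16.79 t (target 16.79 t)
  BaO: 10.99·0.7764 = 8.533 t (target 8.532 t)
  CaO: 16.15·0.5548 + 45.26·0.4799 = 30.68 t (target 30.68 t)
  K2O: 5.856·0.6808 = 3.987 t (target 3.987 t)
Glass mass check: the batch minus its LOI: 100.0 t (the Σ of target masses is 100.0 t; with the basis standing at 100.0 t — gaps are rounding artifacts).
Adding the batch up: Σ batch = 117.6 t; LOI loss = Σ batch·LOI = 17.65 t; as yield: glass ÷ batch → 85.00%.

Revised batch per 100.0 t glass:
  zircon: 24.88 t
  potash: 5.856 t
  limestone: 16.15 t
  wollastonite: 45.26 t
  Na2CO3: 14.51 t
  witherite: 10.99 t
Total batch = 117.6 t; LOI loss = 17.65 t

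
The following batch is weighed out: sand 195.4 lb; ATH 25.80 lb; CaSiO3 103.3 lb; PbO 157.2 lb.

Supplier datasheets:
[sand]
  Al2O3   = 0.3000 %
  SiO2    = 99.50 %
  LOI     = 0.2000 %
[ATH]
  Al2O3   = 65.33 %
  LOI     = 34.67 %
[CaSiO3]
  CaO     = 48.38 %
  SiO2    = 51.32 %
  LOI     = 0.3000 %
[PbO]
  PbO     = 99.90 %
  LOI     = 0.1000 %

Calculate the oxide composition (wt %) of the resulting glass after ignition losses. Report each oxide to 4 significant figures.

Every computation keeps full float precision through the solve; mid-chain values are shown, with 4-significant-digit rounding, alongside each step; every reported number is rounded just once. All derived quantities, including the yield, four oxide percentages, net glass mass, totals, LOI, are re-derived from the weighed amounts for 471.9 lb of glass at full float precision as quoted within question or answer.
Oxide-by-oxide delivered mass:
  PbO: 157.2·0.9990 = 157.0 lb
  Al2O3: 195.4·0.003000 + 25.80·0.6533 = 17.44 lb
  CaO: 103.3·0.4838 = 49.98 lb
  SiO2: 195.4·0.9950 + 103.3·0.5132 = 247.4 lb
LOI: 195.4·0.002000 + 25.80·0.3467 + 103.3·0.003000 + 157.2·0.001000 = 9.803 lb
Resulting glass, batch − LOI: 481.7 − 9.803 = 471.9 lb (the oxide masses sum to this)
percent by weight: oxide/glass ×100

Glass mass = 471.9 lb (batch 481.7 − LOI 9.803).
Composition: PbO 33.28%, Al2O3 3.696%, CaO 10.59%, SiO2 52.43%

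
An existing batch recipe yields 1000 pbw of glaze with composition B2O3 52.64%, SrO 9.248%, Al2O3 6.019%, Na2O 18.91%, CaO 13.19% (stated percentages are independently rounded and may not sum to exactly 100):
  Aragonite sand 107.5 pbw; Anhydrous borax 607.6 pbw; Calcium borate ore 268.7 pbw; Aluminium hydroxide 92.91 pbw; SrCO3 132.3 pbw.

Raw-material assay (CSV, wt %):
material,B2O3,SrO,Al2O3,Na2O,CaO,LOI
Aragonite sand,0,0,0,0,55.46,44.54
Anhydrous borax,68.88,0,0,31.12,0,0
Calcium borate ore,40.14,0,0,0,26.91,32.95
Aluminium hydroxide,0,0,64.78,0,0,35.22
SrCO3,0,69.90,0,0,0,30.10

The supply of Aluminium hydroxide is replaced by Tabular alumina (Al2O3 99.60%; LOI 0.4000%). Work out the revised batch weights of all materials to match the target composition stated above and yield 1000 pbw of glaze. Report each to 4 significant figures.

Rounding to 4 significant digits applies to every in-between result as shown — the whole derivation carries full float precision at every stage — a single rounding produces each reported figure; the derived quantities are recomputed in full precision (ignition loss, yield, the five compositions, the totals, glass mass) from the weighed amounts for 1000 pbw of glass as they appear in problem or answer.
Target masses of each oxide per 1000 pbw glaze:
  B2O3: 52.64% × 1000 = 526.4 pbw
  SrO: 9.248% × 1000 = 92.48 pbw
  Al2O3: 6.019% × 1000 = 60.19 pbw
  Na2O: 18.91% × 1000 = 189.1 pbw
  CaO: 13.19% × 1000 = 131.9 pbw
Checking each oxide sum given the weights on record, relative to the basis at hand (every target is met by its sum inside rounding margins):
  B2O3: 607.6·0.6888 + 268.7·0.4014 = 526.4 pbw (target 526.4 pbw)
  SrO: 132.3·0.6990 = 92.48 pbw (target 92.48 pbw)
  Al2O3: 60.43·0.9960 = 60.19 pbw (target 60.19 pbw)
  Na2O: 607.6·0.3112 = 189.1 pbw (target 189.1 pbw)
  CaO: 107.5·0.5546 + 268.7·0.2691 = 131.9 pbw (target 131.9 pbw)
Auditing the glass mass value: whole batch net of LOI = 1000 pbw (per-oxide target masses sum to 1000 pbw; against the stated basis, 1000 pbw — any gap is answer rounding).
Adding the batch up: Σ batch = 1177 pbw; ignition loss, Σ(batch × LOI) = 176.5 pbw; yield: glass divided by total = 85.00%.

Revised batch per 1000 pbw glaze:
  Aragonite sand: 107.5 pbw
  Anhydrous borax: 607.6 pbw
  Calcium borate ore: 268.7 pbw
  Tabular alumina: 60.43 pbw
  SrCO3: 132.3 pbw
Total batch = 1177 pbw; LOI loss = 176.5 pbw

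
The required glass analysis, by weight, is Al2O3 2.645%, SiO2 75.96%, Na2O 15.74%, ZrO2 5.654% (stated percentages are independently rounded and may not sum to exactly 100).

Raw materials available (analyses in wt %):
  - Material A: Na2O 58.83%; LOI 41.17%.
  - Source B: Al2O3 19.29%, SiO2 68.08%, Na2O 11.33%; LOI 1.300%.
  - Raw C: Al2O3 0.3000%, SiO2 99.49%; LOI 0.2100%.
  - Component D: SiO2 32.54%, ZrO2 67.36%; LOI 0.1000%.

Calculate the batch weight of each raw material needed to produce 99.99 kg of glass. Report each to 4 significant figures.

Working values appear, rounded to 4 significant figures, in the printout — full float precision is kept from start to finish — every reported value takes just one rounding — the derived quantities are rebuilt from the weighed amounts for 99.99 kg of glass in exact precision (yield, the totals, the four compositions, glass mass, ignition loss) as given in question or answer.
Oxide-by-oxide targets in 99.99 kg glass:
  Al2O3: 2.645% × 99.99 = 2.645 kg
  SiO2: 75.96% × 99.99 = 75.95 kg
  Na2O: 15.74% × 99.99 = 15.74 kg
  ZrO2: 5.654% × 99.99 = 5.653 kg
Per-oxide balance check on the weights just shown, for the quoted basis mass (delivered sums recover each target modulo rounding of the values):
  Al2O3: 12.70·0.1929 + 64.91·0.003000 = 2.645 kg (target 2.645 kg)
  SiO2: 12.70·0.6808 + 64.91·0.9949 + 8.393·0.3254 = 75.96 kg (target 75.95 kg)
  Na2O: 24.31·0.5883 + 12.70·0.1133 = 15.74 kg (target 15.74 kg)
  ZrO2: 8.393·0.6736 = 5.654 kg (target 5.653 kg)
The glass-mass cross-check: Σ batch − LOI loss = 99.99 kg (targets for the oxides total 99.99 kg; stated basis 99.99 kg — gaps are rounding artifacts).
Batch total: Σ batch = 110.3 kg; the LOI term Σ batch·LOI equals 10.32 kg; yield = glass ÷ total batch = 90.65%.

Batch per 99.99 kg glass:
  Material A: 24.31 kg
  Source B: 12.70 kg
  Raw C: 64.91 kg
  Component D: 8.393 kg
Total batch = 110.3 kg; LOI loss = 10.32 kg; yield = 90.65%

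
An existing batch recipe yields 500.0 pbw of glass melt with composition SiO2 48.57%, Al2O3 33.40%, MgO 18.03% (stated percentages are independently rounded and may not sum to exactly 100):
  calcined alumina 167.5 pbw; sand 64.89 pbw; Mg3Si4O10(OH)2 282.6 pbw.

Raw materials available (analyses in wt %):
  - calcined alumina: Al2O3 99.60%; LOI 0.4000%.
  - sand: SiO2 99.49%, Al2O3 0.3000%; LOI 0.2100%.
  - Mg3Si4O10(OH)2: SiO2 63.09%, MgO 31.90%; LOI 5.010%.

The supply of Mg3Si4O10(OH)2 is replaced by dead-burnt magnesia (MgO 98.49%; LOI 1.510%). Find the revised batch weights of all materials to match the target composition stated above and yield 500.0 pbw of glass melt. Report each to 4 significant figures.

Revised batch per 500.0 pbw glass melt:
  calcined alumina: 166.9 pbw
  sand: 244.1 pbw
  dead-burnt magnesia: 91.53 pbw
Total batch = 502.5 pbw; LOI loss = 2.562 pbw

Values along the way are displayed, rounded to four significant figures, in the working; the whole derivation maintains full precision end to end; every reported result is rounded once only. The derived quantities (the yield, LOI, three oxide percentages, net glass mass, totals) are carried at full precision using the weight values on 500.0 pbw of glass, as quoted within problem or answer.
Target oxide masses per 500.0 pbw glass melt:
  SiO2: 48.57% × 500.0 = 242.8 pbw
  Al2O3: 33.40% × 500.0 = 167.0 pbw
  MgO: 18.03% × 500.0 = 90.15 pbw
Balance tally, oxide-wise, working from each reported weight, per the basis as stated (oxide sums agree with the targets given rounding of the digits):
  SiO2: 244.1·0.9949 = 242.9 pbw (target 242.8 pbw)
  Al2O3: 166.9·0.9960 + 244.1·0.003000 = 167.0 pbw (target 167.0 pbw)
  MgO: 91.53·0.9849 = 90.15 pbw (target 90.15 pbw)
Consistency of the glass mass: the batch minus its LOI: 500.0 pbw (oxide target masses add up to 500.0 pbw; stated basis 500.0 pbw — gaps are rounding artifacts).
Adding the batch up: Σ batch = 502.5 pbw; LOI loss = Σ batch·LOI = 2.562 pbw; yield, glass over the total, = 99.49%.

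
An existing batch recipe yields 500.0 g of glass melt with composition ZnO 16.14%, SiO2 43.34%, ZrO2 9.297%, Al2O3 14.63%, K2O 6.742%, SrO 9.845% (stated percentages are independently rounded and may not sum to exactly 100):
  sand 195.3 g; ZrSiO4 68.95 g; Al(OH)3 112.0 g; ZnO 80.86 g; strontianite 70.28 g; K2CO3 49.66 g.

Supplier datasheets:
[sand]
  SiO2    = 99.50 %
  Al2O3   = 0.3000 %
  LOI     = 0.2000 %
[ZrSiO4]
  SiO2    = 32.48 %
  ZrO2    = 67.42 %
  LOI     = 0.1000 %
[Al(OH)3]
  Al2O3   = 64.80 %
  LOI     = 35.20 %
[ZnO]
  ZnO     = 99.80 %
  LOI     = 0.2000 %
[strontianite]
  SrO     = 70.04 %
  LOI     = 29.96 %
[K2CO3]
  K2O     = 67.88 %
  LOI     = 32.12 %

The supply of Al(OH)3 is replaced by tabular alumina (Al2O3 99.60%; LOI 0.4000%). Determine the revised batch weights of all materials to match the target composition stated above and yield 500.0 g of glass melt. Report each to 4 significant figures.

Revised batch per 500.0 g glass melt:
  sand: 195.3 g
  ZrSiO4: 68.95 g
  tabular alumina: 72.86 g
  ZnO: 80.86 g
  strontianite: 70.28 g
  K2CO3: 49.66 g
Total batch = 537.9 g; LOI loss = 37.92 g

Every computation keeps full float precision end to end; working values appear, rounded to 4 significant digits, at each printed step — each reported number undergoes a single rounding. All derived quantities (the totals, the six compositions, yield, net glass mass, LOI) are computed at exact precision from the weighed amounts for 500.0 g of glass, exactly as printed in the question or the answer.
Oxide-by-oxide targets in 500.0 g glass melt:
  ZnO: 16.14% × 500.0 = 80.70 g
  SiO2: 43.34% × 500.0 = 216.7 g
  ZrO2: 9.297% × 500.0 = 46.48 g
  Al2O3: 14.63% × 500.0 = 73.15 g
  K2O: 6.742% × 500.0 = 33.71 g
  SrO: 9.845% × 500.0 = 49.22 g
Mass-balance tally per oxide using the reported weights, against the basis in use (sums match the target masses once rounding is allowed for):
  ZnO: 80.86·0.9980 = 80.70 g (target 80.70 g)
  SiO2: 195.3·0.9950 + 68.95·0.3248 = 216.7 g (target 216.7 g)
  ZrO2: 68.95·0.6742 = 46.49 g (target 46.48 g)
  Al2O3: 195.3·0.003000 + 72.86·0.9960 = 73.15 g (target 73.15 g)
  K2O: 49.66·0.6788 = 33.71 g (target 33.71 g)
  SrO: 70.28·0.7004 = 49.22 g (target 49.22 g)
Glass mass check: batch total minus LOI = 500.0 g (targets for the oxides total 500.0 g; stated basis 500.0 g — rounding explains the deltas).
Adding the batch up: Σ batch = 537.9 g; the LOI term Σ batch·LOI equals 37.92 g; yield = glass ÷ total batch = 92.95%.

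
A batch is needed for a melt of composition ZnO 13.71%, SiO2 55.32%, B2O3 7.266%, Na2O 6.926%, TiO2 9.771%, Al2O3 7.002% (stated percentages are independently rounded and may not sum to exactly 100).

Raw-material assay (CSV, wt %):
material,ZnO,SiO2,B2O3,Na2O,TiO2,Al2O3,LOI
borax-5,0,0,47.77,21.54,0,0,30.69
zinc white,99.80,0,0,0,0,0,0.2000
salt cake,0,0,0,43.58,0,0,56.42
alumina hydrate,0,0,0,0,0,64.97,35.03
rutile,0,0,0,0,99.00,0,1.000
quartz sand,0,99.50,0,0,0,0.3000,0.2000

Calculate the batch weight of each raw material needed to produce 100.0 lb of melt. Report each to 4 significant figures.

Batch per 100.0 lb melt:
  borax-5: 15.21 lb
  zinc white: 13.74 lb
  salt cake: 8.375 lb
  alumina hydrate: 10.52 lb
  rutile: 9.870 lb
  quartz sand: 55.60 lb
Total batch = 113.3 lb; LOI loss = 13.32 lb; yield = 88.25%

Every computation carries full float precision all the way through; in-progress results are rounded to four significant digits wherever printed; each reported number receives exactly one rounding. All derived quantities (the totals, yield, glass mass, six oxide percentages, ignition loss) are re-derived at exact precision from the batch weights for 100.0 lb of glass, as they appear in the problem or answer text.
Oxide mass targets, per 100.0 lb melt:
  ZnO: 13.71% × 100.0 = 13.71 lb
  SiO2: 55.32% × 100.0 = 55.32 lb
  B2O3: 7.266% × 100.0 = 7.266 lb
  Na2O: 6.926% × 100.0 = 6.926 lb
  TiO2: 9.771% × 100.0 = 9.771 lb
  Al2O3: 7.002% × 100.0 = 7.002 lb
Oxide-by-oxide audit from the weights as reported, against the basis in use (summed amounts equal target values exact up to rounding of places):
  ZnO: 13.74·0.9980 = 13.71 lb (target 13.71 lb)
  SiO2: 55.60·0.9950 = 55.32 lb (target 55.32 lb)
  B2O3: 15.21·0.4777 = 7.266 lb (target 7.266 lb)
  Na2O: 15.21·0.2154 + 8.375·0.4358 = 6.926 lb (target 6.926 lb)
  TiO2: 9.870·0.9900 = 9.771 lb (target 9.771 lb)
  Al2O3: 10.52·0.6497 + 55.60·0.003000 = 7.002 lb (target 7.002 lb)
Auditing the glass mass value: whole batch net of LOI = 100.0 lb (summing oxide targets gives 100.0 lb; stated basis 100.0 lb — gaps are rounding artifacts).
Batch total: Σ batch = 113.3 lb; ignition loss, Σ(batch × LOI) = 13.32 lb; glass ÷ batch gives a yield of 88.25%.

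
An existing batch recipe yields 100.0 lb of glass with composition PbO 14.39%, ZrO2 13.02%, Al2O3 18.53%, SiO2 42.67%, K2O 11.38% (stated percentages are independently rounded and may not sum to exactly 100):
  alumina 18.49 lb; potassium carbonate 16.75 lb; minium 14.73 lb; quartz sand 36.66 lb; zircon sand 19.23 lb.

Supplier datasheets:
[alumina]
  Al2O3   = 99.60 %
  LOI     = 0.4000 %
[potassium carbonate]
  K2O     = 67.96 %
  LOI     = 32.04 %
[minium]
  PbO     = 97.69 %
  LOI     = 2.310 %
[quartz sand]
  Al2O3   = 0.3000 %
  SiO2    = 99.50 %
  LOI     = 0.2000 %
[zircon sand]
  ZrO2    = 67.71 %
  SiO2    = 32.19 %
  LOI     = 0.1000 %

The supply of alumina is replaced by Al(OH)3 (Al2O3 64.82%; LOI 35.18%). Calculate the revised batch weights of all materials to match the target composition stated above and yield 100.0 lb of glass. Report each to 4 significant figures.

Revised batch per 100.0 lb glass:
  Al(OH)3: 28.42 lb
  potassium carbonate: 16.75 lb
  minium: 14.73 lb
  quartz sand: 36.66 lb
  zircon sand: 19.23 lb
Total batch = 115.8 lb; LOI loss = 15.80 lb

The whole derivation keeps full float precision in all steps — intermediates are shown, with 4-significant-digit rounding, in the printout. Each reported number is rounded once only. Derived quantities are re-derived in full precision (the yield, ignition loss, totals, net glass mass, five oxide percentages) from the batch weights at 100.0 lb of glass, as quoted within the question or the answer.
Oxide-by-oxide targets in 100.0 lb glass:
  PbO: 14.39% × 100.0 = 14.39 lb
  ZrO2: 13.02% × 100.0 = 13.02 lb
  Al2O3: 18.53% × 100.0 = 18.53 lb
  SiO2: 42.67% × 100.0 = 42.67 lb
  K2O: 11.38% × 100.0 = 11.38 lb
Sums-versus-targets review applying the batch weights above, against the basis in use (delivered sums recover each target exact up to rounding of places):
  PbO: 14.73·0.9769 = 14.39 lb (target 14.39 lb)
  ZrO2: 19.23·0.6771 = 13.02 lb (target 13.02 lb)
  Al2O3: 28.42·0.6482 + 36.66·0.003000 = 18.53 lb (target 18.53 lb)
  SiO2: 36.66·0.9950 + 19.23·0.3219 = 42.67 lb (target 42.67 lb)
  K2O: 16.75·0.6796 = 11.38 lb (target 11.38 lb)
Mass balance on the glass: total batch − LOI = 99.99 lb (targets for the oxides total 99.99 lb; basis as stated: 100.0 lb — a pure rounding effect).
Adding the batch up: Σ batch = 115.8 lb; ignition loss, Σ(batch × LOI) = 15.80 lb; yield, glass over the total, = 86.36%.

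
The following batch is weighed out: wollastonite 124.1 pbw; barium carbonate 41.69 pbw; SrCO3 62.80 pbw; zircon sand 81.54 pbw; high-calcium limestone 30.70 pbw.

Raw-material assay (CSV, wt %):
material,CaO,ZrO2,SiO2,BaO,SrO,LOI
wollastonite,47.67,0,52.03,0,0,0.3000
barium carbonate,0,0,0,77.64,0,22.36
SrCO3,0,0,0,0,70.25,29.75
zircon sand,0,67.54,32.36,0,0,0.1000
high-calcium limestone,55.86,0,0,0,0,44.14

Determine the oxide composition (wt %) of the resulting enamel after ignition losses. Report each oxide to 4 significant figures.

Full float precision is carried at all times — working values appear rounded to four significant figures — every reported result undergoes a single rounding; the derived quantities, which include yield, net glass mass, ignition loss, totals, the five compositions, are re-derived in full float precision, precisely as stated by the question or the answer, from the batch weights on 298.8 pbw of glass.
Delivered oxide masses:
  CaO: 124.1·0.4767 + 30.70·0.5586 = 76.31 pbw
  ZrO2: 81.54·0.6754 = 55.07 pbw
  SiO2: 124.1·0.5203 + 81.54·0.3236 = 90.96 pbw
  BaO: 41.69·0.7764 = 32.37 pbw
  SrO: 62.80·0.7025 = 44.12 pbw
LOI: 124.1·0.003000 + 41.69·0.2236 + 62.80·0.2975 + 81.54·0.001000 + 30.70·0.4414 = 42.01 pbw
The glass mass, total less LOI, = 340.8 − 42.01 = 298.8 pbw (equal to the oxide-mass sum)
wt % = 100 × oxide mass / glass mass

Glass mass = 298.8 pbw (batch 340.8 − LOI 42.01).
Composition: CaO 25.54%, ZrO2 18.43%, SiO2 30.44%, BaO 10.83%, SrO 14.76%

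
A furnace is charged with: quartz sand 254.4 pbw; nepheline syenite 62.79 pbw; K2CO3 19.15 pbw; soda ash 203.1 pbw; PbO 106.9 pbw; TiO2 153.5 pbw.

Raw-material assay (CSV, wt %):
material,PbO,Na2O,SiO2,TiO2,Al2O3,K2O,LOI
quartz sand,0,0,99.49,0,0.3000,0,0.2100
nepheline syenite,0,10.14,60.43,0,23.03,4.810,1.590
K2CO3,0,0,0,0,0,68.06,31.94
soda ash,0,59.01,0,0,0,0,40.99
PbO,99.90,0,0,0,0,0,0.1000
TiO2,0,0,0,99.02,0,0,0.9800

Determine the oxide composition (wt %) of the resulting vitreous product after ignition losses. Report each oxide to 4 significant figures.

Mid-chain values are shown rounded off to 4 significant figures within the worked lines; the working math holds full float precision end to end. Every reported number carries a single rounding. Derived quantities, including six oxide percentages, the yield, totals, net glass mass, ignition loss, are re-derived using the weight values for 707.3 pbw of glass at full float precision, as they appear in question or answer.
Mass of each oxide from the mix:
  PbO: 106.9·0.9990 = 106.8 pbw
  Na2O: 62.79·0.1014 + 203.1·0.5901 = 126.2 pbw
  SiO2: 254.4·0.9949 + 62.79·0.6043 = 291.0 pbw
  TiO2: 153.5·0.9902 = 152.0 pbw
  Al2O3: 254.4·0.003000 + 62.79·0.2303 = 15.22 pbw
  K2O: 62.79·0.04810 + 19.15·0.6806 = 16.05 pbw
LOI: 254.4·0.002100 + 62.79·0.01590 + 19.15·0.3194 + 203.1·0.4099 + 106.9·0.001000 + 153.5·0.009800 = 92.51 pbw
Glass = total batch minus LOI = 799.8 − 92.51 = 707.3 pbw (consistent with Σ oxide mass)
wt %: oxide over glass, times 100

Glass mass = 707.3 pbw (batch 799.8 − LOI 92.51).
Composition: PbO 15.10%, Na2O 17.84%, SiO2 41.15%, TiO2 21.49%, Al2O3 2.152%, K2O 2.270%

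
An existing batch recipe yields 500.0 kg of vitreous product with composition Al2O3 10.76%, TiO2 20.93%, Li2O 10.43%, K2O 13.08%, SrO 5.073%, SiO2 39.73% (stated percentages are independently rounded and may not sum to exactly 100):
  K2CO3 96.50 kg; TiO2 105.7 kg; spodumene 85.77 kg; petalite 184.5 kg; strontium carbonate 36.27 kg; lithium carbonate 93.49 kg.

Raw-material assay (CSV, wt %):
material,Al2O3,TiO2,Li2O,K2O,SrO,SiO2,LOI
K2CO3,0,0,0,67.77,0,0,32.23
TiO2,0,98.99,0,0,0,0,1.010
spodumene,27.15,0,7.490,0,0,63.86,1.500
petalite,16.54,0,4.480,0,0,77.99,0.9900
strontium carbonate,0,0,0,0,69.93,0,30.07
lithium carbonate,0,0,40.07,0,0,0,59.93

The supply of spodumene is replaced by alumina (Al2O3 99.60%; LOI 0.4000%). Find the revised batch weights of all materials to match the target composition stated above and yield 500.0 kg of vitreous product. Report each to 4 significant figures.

Revised batch per 500.0 kg vitreous product:
  K2CO3: 96.50 kg
  TiO2: 105.7 kg
  alumina: 11.72 kg
  petalite: 254.7 kg
  strontium carbonate: 36.27 kg
  lithium carbonate: 101.7 kg
Total batch = 606.6 kg; LOI loss = 106.6 kg

The whole derivation keeps exact precision through every step — mid-chain values are printed rounded off to 4 significant digits as written; every reported result takes exactly one rounding — the derived quantities (yield, glass mass, totals, ignition loss, six oxide percentages) are recomputed in exact precision starting from the weights for 500.0 kg of glass exactly as shown in problem or answer.
Oxide-by-oxide targets in 500.0 kg vitreous product:
  Al2O3: 10.76% × 500.0 = 53.80 kg
  TiO2: 20.93% × 500.0 = 104.6 kg
  Li2O: 10.43% × 500.0 = 52.15 kg
  K2O: 13.08% × 500.0 = 65.40 kg
  SrO: 5.073% × 500.0 = 25.36 kg
  SiO2: 39.73% × 500.0 = 198.6 kg
Verifying the oxide balance applying the batch weights above, versus the basis set out (sum by sum, the targets are met net of answer rounding effects):
  Al2O3: 11.72·0.9960 + 254.7·0.1654 = 53.80 kg (target 53.80 kg)
  TiO2: 105.7·0.9899 = 104.6 kg (target 104.6 kg)
  Li2O: 254.7·0.04480 + 101.7·0.4007 = 52.16 kg (target 52.15 kg)
  K2O: 96.50·0.6777 = 65.40 kg (target 65.40 kg)
  SrO: 36.27·0.6993 = 25.36 kg (target 25.36 kg)
  SiO2: 254.7·0.7799 = 198.6 kg (target 198.6 kg)
Glass mass check: whole batch net of LOI = 500.0 kg (summing oxide targets gives 500.0 kg; versus the stated basis of 500.0 kg — any gap is answer rounding).
Whole-batch sum: Σ batch = 606.6 kg; ignition loss, Σ(batch × LOI) = 106.6 kg; yield = glass ÷ total batch = 82.43%.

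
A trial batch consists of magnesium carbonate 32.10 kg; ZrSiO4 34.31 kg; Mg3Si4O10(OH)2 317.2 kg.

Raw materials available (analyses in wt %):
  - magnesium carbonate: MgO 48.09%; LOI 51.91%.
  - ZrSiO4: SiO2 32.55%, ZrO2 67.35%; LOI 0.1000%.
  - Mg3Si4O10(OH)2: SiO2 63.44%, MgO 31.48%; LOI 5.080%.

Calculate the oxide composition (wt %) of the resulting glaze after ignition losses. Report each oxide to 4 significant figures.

Each numeric step carries exact precision through the solve. Working values appear with 4-significant-figure rounding in the working. Exactly one rounding lands on each reported number. All derived quantities are computed at full float precision (ignition loss, net glass mass, the totals, the three compositions, yield) using the weight values on 350.8 kg of glass as quoted within either problem or answer.
Oxide masses out of the charge:
  SiO2: 34.31·0.3255 + 317.2·0.6344 = 212.4 kg
  MgO: 32.10·0.4809 + 317.2·0.3148 = 115.3 kg
  ZrO2: 34.31·0.6735 = 23.11 kg
LOI: 32.10·0.5191 + 34.31·0.001000 + 317.2·0.05080 = 32.81 kg
Resulting glass, batch − LOI: 383.6 − 32.81 = 350.8 kg (the oxide masses sum to this)
wt %: oxide over glass, times 100

Glass mass = 350.8 kg (batch 383.6 − LOI 32.81).
Composition: SiO2 60.55%, MgO 32.87%, ZrO2 6.587%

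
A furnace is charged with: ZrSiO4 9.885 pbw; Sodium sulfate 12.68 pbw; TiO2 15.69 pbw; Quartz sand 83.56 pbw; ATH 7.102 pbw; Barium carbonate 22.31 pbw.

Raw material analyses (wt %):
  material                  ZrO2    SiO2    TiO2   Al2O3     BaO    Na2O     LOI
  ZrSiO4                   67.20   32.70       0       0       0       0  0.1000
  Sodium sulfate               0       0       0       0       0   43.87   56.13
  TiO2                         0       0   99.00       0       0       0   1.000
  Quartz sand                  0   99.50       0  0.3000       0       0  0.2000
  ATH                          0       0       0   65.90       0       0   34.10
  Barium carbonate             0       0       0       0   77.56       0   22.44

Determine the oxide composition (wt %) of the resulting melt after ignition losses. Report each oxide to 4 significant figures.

Each numeric step holds exact precision at every stage; mid-chain values appear with 4-significant-digit rounding as written — exactly one rounding is applied to each reported figure. Derived quantities (the yield, six oxide percentages, totals, glass mass, ignition loss) are rebuilt using the weight values for 136.3 pbw of glass at full float precision, precisely as stated by either problem or answer.
Delivered oxide masses:
  ZrO2: 9.885·0.6720 = 6.643 pbw
  SiO2: 9.885·0.3270 + 83.56·0.9950 = 86.37 pbw
  TiO2: 15.69·0.9900 = 15.53 pbw
  Al2O3: 83.56·0.003000 + 7.102·0.6590 = 4.931 pbw
  BaO: 22.31·0.7756 = 17.30 pbw
  Na2O: 12.68·0.4387 = 5.563 pbw
LOI: 9.885·0.001000 + 12.68·0.5613 + 15.69·0.01000 + 83.56·0.002000 + 7.102·0.3410 + 22.31·0.2244 = 14.88 pbw
Glass mass = batch − LOI = 151.2 − 14.88 = 136.3 pbw (matching Σ of the oxides)
oxide / glass × 100 gives the wt %

Glass mass = 136.3 pbw (batch 151.2 − LOI 14.88).
Composition: ZrO2 4.872%, SiO2 63.35%, TiO2 11.39%, Al2O3 3.616%, BaO 12.69%, Na2O 4.080%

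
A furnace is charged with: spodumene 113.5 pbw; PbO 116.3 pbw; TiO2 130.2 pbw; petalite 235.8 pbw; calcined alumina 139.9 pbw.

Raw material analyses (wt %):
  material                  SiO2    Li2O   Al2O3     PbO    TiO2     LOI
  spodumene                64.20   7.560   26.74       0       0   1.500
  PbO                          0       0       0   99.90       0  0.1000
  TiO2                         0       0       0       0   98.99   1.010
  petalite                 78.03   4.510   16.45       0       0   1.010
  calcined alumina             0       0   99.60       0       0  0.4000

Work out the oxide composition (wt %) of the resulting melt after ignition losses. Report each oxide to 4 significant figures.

Glass mass = 729.6 pbw (batch 735.7 − LOI 6.075).
Composition: SiO2 35.20%, Li2O 2.634%, Al2O3 28.57%, PbO 15.92%, TiO2 17.66%

Every computation runs at full float precision at every stage. Mid-chain values are displayed (rounded to four significant digits) in the working. Every reported figure takes a single rounding — all derived quantities (yield, LOI, net glass mass, five oxide percentages, totals) are computed starting from the weights on 729.6 pbw of glass at full precision, exactly as shown in either problem or answer.
Mass of each oxide from the mix:
  SiO2: 113.5·0.6420 + 235.8·0.7803 = 256.9 pbw
  Li2O: 113.5·0.07560 + 235.8·0.04510 = 19.22 pbw
  Al2O3: 113.5·0.2674 + 235.8·0.1645 + 139.9·0.9960 = 208.5 pbw
  PbO: 116.3·0.9990 = 116.2 pbw
  TiO2: 130.2·0.9899 = 128.9 pbw
LOI: 113.5·0.01500 + 116.3·0.001000 + 130.2·0.01010 + 235.8·0.01010 + 139.9·0.004000 = 6.075 pbw
batch − LOI leaves glass = 735.7 − 6.075 = 729.6 pbw (equal to the oxide-mass sum)
wt %: oxide over glass, times 100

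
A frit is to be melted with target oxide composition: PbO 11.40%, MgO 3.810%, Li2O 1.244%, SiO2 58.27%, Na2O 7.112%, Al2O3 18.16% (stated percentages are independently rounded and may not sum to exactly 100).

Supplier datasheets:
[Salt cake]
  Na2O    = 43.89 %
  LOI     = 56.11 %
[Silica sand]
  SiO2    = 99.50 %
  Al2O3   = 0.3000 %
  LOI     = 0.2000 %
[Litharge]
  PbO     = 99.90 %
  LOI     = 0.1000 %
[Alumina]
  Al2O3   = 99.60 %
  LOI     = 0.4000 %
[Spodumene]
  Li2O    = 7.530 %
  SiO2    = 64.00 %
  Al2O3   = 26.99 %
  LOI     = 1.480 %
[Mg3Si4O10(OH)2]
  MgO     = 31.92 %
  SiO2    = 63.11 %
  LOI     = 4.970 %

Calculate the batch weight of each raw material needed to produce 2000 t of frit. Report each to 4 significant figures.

Batch per 2000 t frit:
  Salt cake: 324.1 t
  Silica sand: 807.3 t
  Litharge: 228.2 t
  Alumina: 272.7 t
  Spodumene: 330.4 t
  Mg3Si4O10(OH)2: 238.7 t
Total batch = 2201 t; LOI loss = 201.5 t; yield = 90.84%

All arithmetic holds exact precision from start to finish. Intermediates appear rounded off to 4 significant figures as written. Each reported value is rounded exactly once. The derived quantities, which include LOI, the yield, the six compositions, totals, net glass mass, are re-derived at full float precision, as they appear in the problem or answer text, from the weighed amounts at 2000 t of glass.
Target oxide masses per 2000 t frit:
  PbO: 11.40% × 2000 = 228.0 t
  MgO: 3.810% × 2000 = 76.20 t
  Li2O: 1.244% × 2000 = 24.88 t
  SiO2: 58.27% × 2000 = 1165 t
  Na2O: 7.112% × 2000 = 142.2 t
  Al2O3: 18.16% × 2000 = 363.2 t
Oxide-by-oxide audit with the batch weights as given, relative to the basis at hand (every target is met by its sum inside rounding margins):
  PbO: 228.2·0.9990 = 228.0 t (target 228.0 t)
  MgO: 238.7·0.3192 = 76.19 t (target 76.20 t)
  Li2O: 330.4·0.07530 = 24.88 t (target 24.88 t)
  SiO2: 807.3·0.9950 + 330.4·0.6400 + 238.7·0.6311 = 1165 t (target 1165 t)
  Na2O: 324.1·0.4389 = 142.2 t (target 142.2 t)
  Al2O3: 807.3·0.003000 + 272.7·0.9960 + 330.4·0.2699 = 363.2 t (target 363.2 t)
Auditing the glass mass value: total charge less LOI = 2000 t (per-oxide target masses sum to 2000 t; against the stated basis, 2000 t — gaps are rounding artifacts).
Batch total: Σ batch = 2201 t; the LOI term Σ batch·LOI equals 201.5 t; yield: glass divided by total = 90.84%.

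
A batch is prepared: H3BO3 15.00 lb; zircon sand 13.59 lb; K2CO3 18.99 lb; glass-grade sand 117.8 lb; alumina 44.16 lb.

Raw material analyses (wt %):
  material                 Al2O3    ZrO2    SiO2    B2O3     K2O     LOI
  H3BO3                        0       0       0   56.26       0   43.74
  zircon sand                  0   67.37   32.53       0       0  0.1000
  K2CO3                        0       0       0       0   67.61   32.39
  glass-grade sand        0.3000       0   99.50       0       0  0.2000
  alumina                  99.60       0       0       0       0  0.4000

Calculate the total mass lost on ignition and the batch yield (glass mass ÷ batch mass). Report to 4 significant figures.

Full float precision is maintained all the way through. Working values are shown rounded to 4 significant digits at each printed step; every reported result is rounded a single time — derived quantities, which include glass mass, LOI, the yield, the totals, the five compositions, are computed in exact precision, as they appear in the question or the answer, using the weight values at 196.4 lb of glass.
Loss on ignition, line by line:
  H3BO3: 15.00 × 0.4374 = 6.561 lb
  zircon sand: 13.59 × 0.001000 = 0.01359 lb
  K2CO3: 18.99 × 0.3239 = 6.151 lb
  glass-grade sand: 117.8 × 0.002000 = 0.2356 lb
  alumina: 44.16 × 0.004000 = 0.1766 lb
Total LOI = 13.14 lb
Glass = batch − LOI = 209.5 − 13.14 = 196.4 lb

LOI loss = 13.14 lb; glass = 196.4 lb; yield = 93.73%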